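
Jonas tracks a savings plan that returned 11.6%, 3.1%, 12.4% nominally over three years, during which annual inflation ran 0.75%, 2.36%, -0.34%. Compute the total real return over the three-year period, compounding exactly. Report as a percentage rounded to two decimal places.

25.83%

Compound the nominal returns: 1.1160 × 1.0310 × 1.1240 = 1.293270.
Compound inflation: 1.0075 × 1.0236 × 0.9966 = 1.027771.
Deflate: 1.293270 / 1.027771 = 1.258325.
Total real return = 1.258325 − 1 → 25.83%.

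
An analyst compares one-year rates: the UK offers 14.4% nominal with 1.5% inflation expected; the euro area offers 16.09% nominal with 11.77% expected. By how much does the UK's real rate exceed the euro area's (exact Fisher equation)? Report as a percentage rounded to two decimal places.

8.84%

The UK: (1 + 0.1440)/(1 + 0.0150) − 1 = 12.7094%
The euro area: (1 + 0.1609)/(1 + 0.1177) − 1 = 3.8651%
Differential = 12.7094% − 3.8651% = 8.8443% → 8.84%.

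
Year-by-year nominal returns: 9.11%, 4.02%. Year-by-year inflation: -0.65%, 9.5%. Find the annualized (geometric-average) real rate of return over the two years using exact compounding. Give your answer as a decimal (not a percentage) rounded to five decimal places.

Nominal growth factor = 1.0911 × 1.0402 = 1.13496222
Price-level growth factor = 0.9935 × 1.0950 = 1.08788250
Real growth factor = 1.13496222 / 1.08788250 = 1.04327648
Annualized real rate = 1.04327648^(1/2) − 1 = 2.1409% → 0.02141.

0.02141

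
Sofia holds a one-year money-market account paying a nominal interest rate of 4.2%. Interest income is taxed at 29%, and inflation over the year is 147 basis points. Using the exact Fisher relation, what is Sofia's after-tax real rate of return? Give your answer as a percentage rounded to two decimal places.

1.49%

After-tax nominal return = 4.2% × (1 − 0.29) = 2.9820%.
1 + r = 1.02982 / 1.01470 = 1.014901
After-tax real rate = 1.014901 − 1 → 1.49%.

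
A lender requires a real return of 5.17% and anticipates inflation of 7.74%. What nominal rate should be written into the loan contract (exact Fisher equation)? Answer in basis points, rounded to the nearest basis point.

(1 + i) = (1 + r)(1 + π) = 1.05170 × 1.07740 = 1.13310158
i = 1.13310158 − 1, so the required nominal rate is 1331 basis points.

1331 basis points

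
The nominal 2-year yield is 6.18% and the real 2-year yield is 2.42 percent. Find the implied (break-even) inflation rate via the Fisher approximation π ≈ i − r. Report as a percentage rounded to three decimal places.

π ≈ i − r = 6.18% − 2.42% → 3.760%.

3.760%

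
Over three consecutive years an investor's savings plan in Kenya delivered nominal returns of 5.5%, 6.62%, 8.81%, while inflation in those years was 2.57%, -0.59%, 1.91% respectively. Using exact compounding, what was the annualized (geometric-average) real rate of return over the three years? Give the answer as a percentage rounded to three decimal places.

Compound the nominal returns: 1.0550 × 1.0662 × 1.0881 = 1.22393949.
Compound inflation: 1.0257 × 0.9941 × 1.0191 = 1.03912365.
Deflate: 1.22393949 / 1.03912365 = 1.17785741.
Annualized real rate = 1.17785741^(1/3) − 1 = 5.6082% → 5.608%.

5.608%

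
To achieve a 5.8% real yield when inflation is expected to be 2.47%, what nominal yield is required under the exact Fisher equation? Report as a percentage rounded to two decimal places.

8.41%

(1 + i) = (1 + r)(1 + π) = 1.05800 × 1.02470 = 1.0841326
i = 1.0841326 − 1, so the required nominal rate is 8.41%.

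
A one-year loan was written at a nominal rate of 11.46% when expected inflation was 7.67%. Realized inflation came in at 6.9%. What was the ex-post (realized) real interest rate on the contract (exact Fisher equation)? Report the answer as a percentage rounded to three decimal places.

4.266%

Ex-post: (1 + 0.1146)/(1 + 0.0690) − 1 = 4.2657%
So the realized real rate is 4.266%.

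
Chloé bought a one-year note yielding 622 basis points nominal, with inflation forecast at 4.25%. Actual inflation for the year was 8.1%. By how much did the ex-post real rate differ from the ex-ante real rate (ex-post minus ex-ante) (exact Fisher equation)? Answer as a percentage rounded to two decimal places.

Ex-ante: (1 + 0.0622)/(1 + 0.0425) − 1 = 1.8897%
Ex-post: (1 + 0.0622)/(1 + 0.0810) − 1 = -1.7391%
Difference (ex-post − ex-ante) = -3.6288% → -3.63%.

-3.63%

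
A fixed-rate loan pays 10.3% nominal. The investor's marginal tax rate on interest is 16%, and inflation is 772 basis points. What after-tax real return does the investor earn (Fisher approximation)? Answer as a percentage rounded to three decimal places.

After-tax nominal return = 10.3% × (1 − 0.16) = 8.6520%.
r ≈ 8.6520% − 7.72% → 0.932%.

0.932%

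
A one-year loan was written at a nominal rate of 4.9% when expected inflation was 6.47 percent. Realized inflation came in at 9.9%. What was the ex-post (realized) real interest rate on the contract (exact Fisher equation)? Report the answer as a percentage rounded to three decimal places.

Ex-post: (1 + 0.0490)/(1 + 0.0990) − 1 = -4.5496%
So the realized real rate is -4.550%.

-4.550%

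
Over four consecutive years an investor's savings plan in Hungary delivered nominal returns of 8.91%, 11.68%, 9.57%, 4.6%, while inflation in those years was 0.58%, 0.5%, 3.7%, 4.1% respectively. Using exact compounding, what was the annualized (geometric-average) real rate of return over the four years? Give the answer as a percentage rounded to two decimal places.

6.31%

Nominal growth factor = 1.0891 × 1.1168 × 1.0957 × 1.0460 = 1.39401199
Price-level growth factor = 1.0058 × 1.0050 × 1.0370 × 1.0410 = 1.09120709
Real growth factor = 1.39401199 / 1.09120709 = 1.27749536
Annualized real rate = 1.27749536^(1/4) − 1 = 6.3138% → 6.31%.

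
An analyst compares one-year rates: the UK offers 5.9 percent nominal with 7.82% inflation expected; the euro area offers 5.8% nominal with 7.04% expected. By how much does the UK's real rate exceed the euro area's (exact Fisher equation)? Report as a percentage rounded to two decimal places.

The UK: (1 + 0.0590)/(1 + 0.0782) − 1 = -1.7807%
The euro area: (1 + 0.0580)/(1 + 0.0704) − 1 = -1.1584%
Differential = -1.7807% − (-1.1584%) = -0.6223% → -0.62%.

-0.62%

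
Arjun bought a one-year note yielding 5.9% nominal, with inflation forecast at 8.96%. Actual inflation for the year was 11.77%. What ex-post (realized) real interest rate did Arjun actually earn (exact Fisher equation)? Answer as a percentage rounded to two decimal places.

-5.25%

Ex-post: (1 + 0.0590)/(1 + 0.1177) − 1 = -5.2519%
So the realized real rate is -5.25%.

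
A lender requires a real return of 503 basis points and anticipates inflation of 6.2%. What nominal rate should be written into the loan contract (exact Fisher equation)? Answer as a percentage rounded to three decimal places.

11.542%

(1 + i) = (1 + r)(1 + π) = 1.05030 × 1.06200 = 1.1154186
i = 1.1154186 − 1, so the required nominal rate is 11.542%.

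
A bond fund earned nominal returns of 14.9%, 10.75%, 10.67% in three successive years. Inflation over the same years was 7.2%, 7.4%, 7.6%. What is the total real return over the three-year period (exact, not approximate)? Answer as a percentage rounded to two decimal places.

13.68%

Compound the nominal returns: 1.1490 × 1.1075 × 1.1067 = 1.408295.
Compound inflation: 1.0720 × 1.0740 × 1.0760 = 1.238829.
Deflate: 1.408295 / 1.238829 = 1.136795.
Total real return = 1.136795 − 1 → 13.68%.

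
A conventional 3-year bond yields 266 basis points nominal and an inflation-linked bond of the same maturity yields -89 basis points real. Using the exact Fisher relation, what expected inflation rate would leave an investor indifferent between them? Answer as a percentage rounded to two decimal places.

(1 + π) = (1 + i)/(1 + r) = 1.02660 / 0.99110 = 1.035819
Break-even inflation = 1.035819 − 1 → 3.58%.

3.58%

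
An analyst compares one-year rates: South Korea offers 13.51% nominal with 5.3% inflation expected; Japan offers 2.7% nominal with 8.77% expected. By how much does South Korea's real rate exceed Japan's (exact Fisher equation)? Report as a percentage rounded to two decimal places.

South Korea: (1 + 0.1351)/(1 + 0.0530) − 1 = 7.7968%
Japan: (1 + 0.0270)/(1 + 0.0877) − 1 = -5.5806%
Differential = 7.7968% − (-5.5806%) = 13.3774% → 13.38%.

13.38%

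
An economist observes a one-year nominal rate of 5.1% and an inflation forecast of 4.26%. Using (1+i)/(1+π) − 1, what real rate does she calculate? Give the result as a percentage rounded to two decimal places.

0.81%

By the Fisher identity, 1 + r = (1 + i)/(1 + π).
1 + r = 1.05100 / 1.04260 = 1.008057
r = 1.008057 − 1 = 0.8057%, i.e. 0.81%.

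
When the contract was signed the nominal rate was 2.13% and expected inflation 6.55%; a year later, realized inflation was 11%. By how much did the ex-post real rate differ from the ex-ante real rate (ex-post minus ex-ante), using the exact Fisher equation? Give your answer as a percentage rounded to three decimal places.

-3.843%

Ex-ante: (1 + 0.0213)/(1 + 0.0655) − 1 = -4.1483%
Ex-post: (1 + 0.0213)/(1 + 0.1100) − 1 = -7.9910%
Difference (ex-post − ex-ante) = -3.8427% → -3.843%.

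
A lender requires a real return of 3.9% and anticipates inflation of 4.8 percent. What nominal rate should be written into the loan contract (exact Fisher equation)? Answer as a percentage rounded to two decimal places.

(1 + i) = (1 + r)(1 + π) = 1.03900 × 1.04800 = 1.088872
i = 1.088872 − 1, so the required nominal rate is 8.89%.

8.89%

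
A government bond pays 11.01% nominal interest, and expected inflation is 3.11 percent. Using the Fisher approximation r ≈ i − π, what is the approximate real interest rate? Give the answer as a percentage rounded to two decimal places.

r ≈ i − π = 11.01% − 3.11% = 7.90%.

7.90%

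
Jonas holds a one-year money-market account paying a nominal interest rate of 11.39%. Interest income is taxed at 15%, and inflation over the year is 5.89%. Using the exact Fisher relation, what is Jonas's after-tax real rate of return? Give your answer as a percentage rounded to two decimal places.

After-tax nominal return = 11.39% × (1 − 0.15) = 9.6815%.
1 + r = 1.096815 / 1.05890 = 1.035806
After-tax real rate = 1.035806 − 1 → 3.58%.

3.58%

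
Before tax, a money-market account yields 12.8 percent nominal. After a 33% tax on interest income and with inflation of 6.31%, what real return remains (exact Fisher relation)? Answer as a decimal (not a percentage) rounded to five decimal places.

After-tax nominal return = 12.8% × (1 − 0.33) = 8.5760%.
1 + r = 1.08576 / 1.06310 = 1.02131502
After-tax real rate = 1.02131502 − 1 → 0.02132.

0.02132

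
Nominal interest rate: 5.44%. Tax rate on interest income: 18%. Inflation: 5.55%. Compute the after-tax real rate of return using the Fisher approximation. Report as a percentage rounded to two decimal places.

After-tax nominal return = 5.44% × (1 − 0.18) = 4.4608%.
r ≈ 4.4608% − 5.55% → -1.09%.

-1.09%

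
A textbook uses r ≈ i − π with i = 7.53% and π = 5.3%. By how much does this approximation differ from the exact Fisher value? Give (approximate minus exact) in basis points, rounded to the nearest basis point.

Approximate: r ≈ 7.530% − 5.300% = 2.2300%
Exact: (1 + 0.0753)/(1 + 0.0530) − 1 = 2.1178%
Error = 2.2300% − 2.1178% = 0.1122% → 11 basis points.

11 basis points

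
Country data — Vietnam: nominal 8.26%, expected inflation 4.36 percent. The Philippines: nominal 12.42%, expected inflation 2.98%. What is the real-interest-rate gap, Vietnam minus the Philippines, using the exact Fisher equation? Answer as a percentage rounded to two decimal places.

-5.43%

Vietnam: (1 + 0.0826)/(1 + 0.0436) − 1 = 3.7371%
The Philippines: (1 + 0.1242)/(1 + 0.0298) − 1 = 9.1668%
Differential = 3.7371% − 9.1668% = -5.4298% → -5.43%.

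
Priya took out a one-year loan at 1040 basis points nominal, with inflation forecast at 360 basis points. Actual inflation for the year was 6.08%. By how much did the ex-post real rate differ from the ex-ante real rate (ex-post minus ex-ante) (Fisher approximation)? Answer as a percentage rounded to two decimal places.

-2.48%

Ex-ante: 10.4% − 3.6% = 6.800%
Ex-post: 10.4% − 6.08% = 4.320%
Difference (ex-post − ex-ante) = -2.4800% → -2.48%.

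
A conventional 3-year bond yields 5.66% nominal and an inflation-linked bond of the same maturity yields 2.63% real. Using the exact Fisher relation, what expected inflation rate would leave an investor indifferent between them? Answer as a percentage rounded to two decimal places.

(1 + π) = (1 + i)/(1 + r) = 1.05660 / 1.02630 = 1.029524
Break-even inflation = 1.029524 − 1 → 2.95%.

2.95%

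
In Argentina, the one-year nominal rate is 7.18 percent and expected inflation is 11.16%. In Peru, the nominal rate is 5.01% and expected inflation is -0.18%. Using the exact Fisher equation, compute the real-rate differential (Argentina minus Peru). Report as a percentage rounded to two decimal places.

Argentina: (1 + 0.0718)/(1 + 0.1116) − 1 = -3.5804%
Peru: (1 + 0.0501)/(1 − 0.0018) − 1 = 5.1994%
Differential = -3.5804% − 5.1994% = -8.7798% → -8.78%.

-8.78%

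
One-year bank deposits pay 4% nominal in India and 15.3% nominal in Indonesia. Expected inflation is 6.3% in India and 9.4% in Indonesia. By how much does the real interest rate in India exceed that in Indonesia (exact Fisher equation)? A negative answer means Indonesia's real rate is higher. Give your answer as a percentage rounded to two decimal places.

India: (1 + 0.0400)/(1 + 0.0630) − 1 = -2.1637%
Indonesia: (1 + 0.1530)/(1 + 0.0940) − 1 = 5.3931%
Differential = -2.1637% − 5.3931% = -7.5567% → -7.56%.

-7.56%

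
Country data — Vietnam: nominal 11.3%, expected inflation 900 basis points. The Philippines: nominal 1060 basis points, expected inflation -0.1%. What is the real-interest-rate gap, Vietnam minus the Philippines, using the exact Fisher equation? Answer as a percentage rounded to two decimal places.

Vietnam: (1 + 0.1130)/(1 + 0.0900) − 1 = 2.1101%
The Philippines: (1 + 0.1060)/(1 − 0.0010) − 1 = 10.7107%
Differential = 2.1101% − 10.7107% = -8.6006% → -8.60%.

-8.60%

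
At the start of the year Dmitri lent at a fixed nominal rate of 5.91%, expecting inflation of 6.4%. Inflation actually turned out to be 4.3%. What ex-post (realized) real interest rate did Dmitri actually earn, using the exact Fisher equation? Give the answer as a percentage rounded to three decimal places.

1.544%

Ex-post: (1 + 0.0591)/(1 + 0.0430) − 1 = 1.5436%
So the realized real rate is 1.544%.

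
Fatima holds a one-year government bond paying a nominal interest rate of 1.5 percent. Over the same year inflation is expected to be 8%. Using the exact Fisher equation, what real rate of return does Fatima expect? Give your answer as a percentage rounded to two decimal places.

-6.02%

By the Fisher equation, 1 + r = (1 + i)/(1 + π).
1 + r = 1.01500 / 1.08000 = 0.939815
r = 0.939815 − 1 = -6.0185%, i.e. -6.02%.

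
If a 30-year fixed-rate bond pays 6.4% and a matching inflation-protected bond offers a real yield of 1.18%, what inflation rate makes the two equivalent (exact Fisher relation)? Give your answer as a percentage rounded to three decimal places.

5.159%

(1 + π) = (1 + i)/(1 + r) = 1.06400 / 1.01180 = 1.051591
Break-even inflation = 1.051591 − 1 → 5.159%.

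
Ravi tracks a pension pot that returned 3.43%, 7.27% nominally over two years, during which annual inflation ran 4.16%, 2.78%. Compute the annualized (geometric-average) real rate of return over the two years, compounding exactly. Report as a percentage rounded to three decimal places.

1.802%

Compound the nominal returns: 1.0343 × 1.0727 = 1.10949361.
Compound inflation: 1.0416 × 1.0278 = 1.07055648.
Deflate: 1.10949361 / 1.07055648 = 1.03637093.
Annualized real rate = 1.03637093^(1/2) − 1 = 1.8023% → 1.802%.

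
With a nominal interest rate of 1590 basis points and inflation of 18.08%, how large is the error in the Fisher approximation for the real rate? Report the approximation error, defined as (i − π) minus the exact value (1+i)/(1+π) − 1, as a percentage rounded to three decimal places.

-0.334%

Approximate: r ≈ 15.900% − 18.080% = -2.1800%
Exact: (1 + 0.1590)/(1 + 0.1808) − 1 = -1.8462%
Error = -2.1800% − (-1.8462%) = -0.3338% → -0.334%.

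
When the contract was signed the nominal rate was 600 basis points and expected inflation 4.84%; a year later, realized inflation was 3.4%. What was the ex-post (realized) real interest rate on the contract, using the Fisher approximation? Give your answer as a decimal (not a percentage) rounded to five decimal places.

0.02600

Ex-post: 6% − 3.4% = 2.600%
So the realized real rate is 0.02600.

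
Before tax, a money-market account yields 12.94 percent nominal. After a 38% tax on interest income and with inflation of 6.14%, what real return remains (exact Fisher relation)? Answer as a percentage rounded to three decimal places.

After-tax nominal return = 12.94% × (1 − 0.38) = 8.0228%.
1 + r = 1.080228 / 1.06140 = 1.017739
After-tax real rate = 1.017739 − 1 → 1.774%.

1.774%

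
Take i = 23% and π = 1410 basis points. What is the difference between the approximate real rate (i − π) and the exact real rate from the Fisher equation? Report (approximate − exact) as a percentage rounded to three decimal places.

Approximate: r ≈ 23.000% − 14.100% = 8.9000%
Exact: (1 + 0.2300)/(1 + 0.1410) − 1 = 7.8002%
Error = 8.9000% − 7.8002% = 1.0998% → 1.100%.

1.100%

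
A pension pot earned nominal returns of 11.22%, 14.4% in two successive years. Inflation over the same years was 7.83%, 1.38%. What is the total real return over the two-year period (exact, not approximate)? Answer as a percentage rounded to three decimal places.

Compound the nominal returns: 1.1122 × 1.1440 = 1.272357.
Compound inflation: 1.0783 × 1.0138 = 1.093181.
Deflate: 1.272357 / 1.093181 = 1.163904.
Total real return = 1.163904 − 1 → 16.390%.

16.390%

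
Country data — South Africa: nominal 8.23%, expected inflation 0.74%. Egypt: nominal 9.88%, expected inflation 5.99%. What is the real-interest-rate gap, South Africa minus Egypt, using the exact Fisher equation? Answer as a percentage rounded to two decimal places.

South Africa: (1 + 0.0823)/(1 + 0.0074) − 1 = 7.4350%
Egypt: (1 + 0.0988)/(1 + 0.0599) − 1 = 3.6702%
Differential = 7.4350% − 3.6702% = 3.7648% → 3.76%.

3.76%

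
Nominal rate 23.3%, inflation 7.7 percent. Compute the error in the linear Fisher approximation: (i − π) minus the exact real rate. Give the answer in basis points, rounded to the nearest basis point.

Approximate: r ≈ 23.300% − 7.700% = 15.6000%
Exact: (1 + 0.2330)/(1 + 0.0770) − 1 = 14.4847%
Error = 15.6000% − 14.4847% = 1.1153% → 112 basis points.

112 basis points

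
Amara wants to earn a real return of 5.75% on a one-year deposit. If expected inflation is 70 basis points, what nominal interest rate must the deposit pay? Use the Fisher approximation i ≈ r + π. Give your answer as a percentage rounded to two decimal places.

i ≈ r + π = 5.75% + 0.7% = 6.45%.

6.45%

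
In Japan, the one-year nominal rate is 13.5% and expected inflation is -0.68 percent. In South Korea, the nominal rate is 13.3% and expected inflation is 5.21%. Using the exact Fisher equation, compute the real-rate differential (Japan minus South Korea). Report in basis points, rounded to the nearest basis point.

659 basis points

Japan: (1 + 0.1350)/(1 − 0.0068) − 1 = 14.2771%
South Korea: (1 + 0.1330)/(1 + 0.0521) − 1 = 7.6894%
Differential = 14.2771% − 7.6894% = 6.5877% → 659 basis points.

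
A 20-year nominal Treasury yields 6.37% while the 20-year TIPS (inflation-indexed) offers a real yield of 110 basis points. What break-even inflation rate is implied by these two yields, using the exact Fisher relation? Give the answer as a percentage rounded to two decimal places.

(1 + π) = (1 + i)/(1 + r) = 1.06370 / 1.01100 = 1.052127
Break-even inflation = 1.052127 − 1 → 5.21%.

5.21%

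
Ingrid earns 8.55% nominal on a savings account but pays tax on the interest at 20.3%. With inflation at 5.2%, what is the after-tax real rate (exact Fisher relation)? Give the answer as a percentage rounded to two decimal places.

1.53%

After-tax nominal return = 8.55% × (1 − 0.203) = 6.81435%.
1 + r = 1.0681435 / 1.05200 = 1.015346
After-tax real rate = 1.015346 − 1 → 1.53%.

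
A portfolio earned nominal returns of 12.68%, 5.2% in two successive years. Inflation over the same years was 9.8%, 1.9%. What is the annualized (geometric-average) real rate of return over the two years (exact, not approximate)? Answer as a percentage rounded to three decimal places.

Compound the nominal returns: 1.1268 × 1.0520 = 1.18539360.
Compound inflation: 1.0980 × 1.0190 = 1.11886200.
Deflate: 1.18539360 / 1.11886200 = 1.05946363.
Annualized real rate = 1.05946363^(1/2) − 1 = 2.9302% → 2.930%.

2.930%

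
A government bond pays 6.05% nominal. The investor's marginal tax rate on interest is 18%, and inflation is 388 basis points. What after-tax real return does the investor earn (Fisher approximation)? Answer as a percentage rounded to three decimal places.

1.081%

After-tax nominal return = 6.05% × (1 − 0.18) = 4.9610%.
r ≈ 4.9610% − 3.88% → 1.081%.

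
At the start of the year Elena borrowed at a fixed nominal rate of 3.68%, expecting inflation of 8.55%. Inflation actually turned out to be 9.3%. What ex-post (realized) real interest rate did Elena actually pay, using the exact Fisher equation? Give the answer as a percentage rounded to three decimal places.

Ex-post: (1 + 0.0368)/(1 + 0.0930) − 1 = -5.1418%
So the realized real rate is -5.142%.

-5.142%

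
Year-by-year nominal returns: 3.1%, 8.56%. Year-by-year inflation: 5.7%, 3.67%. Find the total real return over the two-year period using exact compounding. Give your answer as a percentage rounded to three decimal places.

2.141%

Compound the nominal returns: 1.0310 × 1.0856 = 1.119254.
Compound inflation: 1.0570 × 1.0367 = 1.095792.
Deflate: 1.119254 / 1.095792 = 1.021411.
Total real return = 1.021411 − 1 → 2.141%.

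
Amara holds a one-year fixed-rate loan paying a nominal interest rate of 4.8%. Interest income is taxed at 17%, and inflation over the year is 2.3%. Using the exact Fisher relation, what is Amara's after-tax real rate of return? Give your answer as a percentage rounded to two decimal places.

After-tax nominal return = 4.8% × (1 − 0.17) = 3.9840%.
1 + r = 1.03984 / 1.02300 = 1.016461
After-tax real rate = 1.016461 − 1 → 1.65%.

1.65%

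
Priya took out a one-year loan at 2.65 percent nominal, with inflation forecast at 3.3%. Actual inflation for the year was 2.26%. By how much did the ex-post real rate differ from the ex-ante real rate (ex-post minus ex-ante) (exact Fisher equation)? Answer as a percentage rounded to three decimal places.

Ex-ante: (1 + 0.0265)/(1 + 0.0330) − 1 = -0.6292%
Ex-post: (1 + 0.0265)/(1 + 0.0226) − 1 = 0.3814%
Difference (ex-post − ex-ante) = 1.0106% → 1.011%.

1.011%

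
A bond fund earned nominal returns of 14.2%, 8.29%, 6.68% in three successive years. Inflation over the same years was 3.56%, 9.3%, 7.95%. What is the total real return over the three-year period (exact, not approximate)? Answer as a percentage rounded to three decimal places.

7.970%

Nominal growth factor = 1.1420 × 1.0829 × 1.0668 = 1.319281
Price-level growth factor = 1.0356 × 1.0930 × 1.0795 = 1.221898
Real growth factor = 1.319281 / 1.221898 = 1.079699
Total real return = 1.079699 − 1 → 7.970%.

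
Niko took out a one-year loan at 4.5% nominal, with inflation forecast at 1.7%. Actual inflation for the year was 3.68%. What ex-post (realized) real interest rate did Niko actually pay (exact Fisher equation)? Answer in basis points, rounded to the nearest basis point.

79 basis points

Ex-post: (1 + 0.0450)/(1 + 0.0368) − 1 = 0.7909%
So the realized real rate is 79 basis points.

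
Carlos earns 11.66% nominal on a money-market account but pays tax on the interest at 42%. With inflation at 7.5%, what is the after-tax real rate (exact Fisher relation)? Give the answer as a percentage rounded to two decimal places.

-0.69%

After-tax nominal return = 11.66% × (1 − 0.42) = 6.7628%.
1 + r = 1.067628 / 1.07500 = 0.993142
After-tax real rate = 0.993142 − 1 → -0.69%.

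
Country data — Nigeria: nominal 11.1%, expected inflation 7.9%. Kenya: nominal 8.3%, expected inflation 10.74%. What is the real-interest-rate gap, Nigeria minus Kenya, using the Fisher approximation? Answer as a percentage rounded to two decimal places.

5.64%

Nigeria: 11.1% − 7.9% = 3.200%
Kenya: 8.3% − 10.74% = -2.440%
Differential = 5.640% → 5.64%.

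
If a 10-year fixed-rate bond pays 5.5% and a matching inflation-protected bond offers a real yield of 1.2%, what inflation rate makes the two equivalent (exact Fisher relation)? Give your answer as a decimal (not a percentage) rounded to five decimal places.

(1 + π) = (1 + i)/(1 + r) = 1.05500 / 1.01200 = 1.042490
Break-even inflation = 1.042490 − 1 → 0.04249.

0.04249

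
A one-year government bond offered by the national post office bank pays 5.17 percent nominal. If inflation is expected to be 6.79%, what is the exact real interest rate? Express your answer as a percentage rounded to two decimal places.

By the Fisher relation, 1 + r = (1 + i)/(1 + π).
1 + r = 1.05170 / 1.06790 = 0.984830
r = 0.984830 − 1 = -1.5170%, i.e. -1.52%.

-1.52%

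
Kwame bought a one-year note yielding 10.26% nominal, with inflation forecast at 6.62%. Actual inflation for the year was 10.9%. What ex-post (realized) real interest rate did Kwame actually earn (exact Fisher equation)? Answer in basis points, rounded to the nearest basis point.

-58 basis points

Ex-post: (1 + 0.1026)/(1 + 0.1090) − 1 = -0.5771%
So the realized real rate is -58 basis points.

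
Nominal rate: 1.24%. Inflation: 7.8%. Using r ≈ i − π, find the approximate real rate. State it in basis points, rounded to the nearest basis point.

r ≈ i − π = 1.24% − 7.8% = -656 basis points.

-656 basis points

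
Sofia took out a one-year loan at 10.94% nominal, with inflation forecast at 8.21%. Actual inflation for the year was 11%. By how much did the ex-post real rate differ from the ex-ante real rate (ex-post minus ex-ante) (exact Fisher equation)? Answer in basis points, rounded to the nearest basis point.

-258 basis points

Ex-ante: (1 + 0.1094)/(1 + 0.0821) − 1 = 2.5229%
Ex-post: (1 + 0.1094)/(1 + 0.1100) − 1 = -0.0541%
Difference (ex-post − ex-ante) = -2.5769% → -258 basis points.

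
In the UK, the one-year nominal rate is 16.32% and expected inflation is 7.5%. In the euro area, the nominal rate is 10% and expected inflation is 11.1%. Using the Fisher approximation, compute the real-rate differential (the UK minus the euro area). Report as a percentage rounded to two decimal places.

9.92%

The UK: 16.32% − 7.5% = 8.820%
The euro area: 10% − 11.1% = -1.100%
Differential = 9.920% → 9.92%.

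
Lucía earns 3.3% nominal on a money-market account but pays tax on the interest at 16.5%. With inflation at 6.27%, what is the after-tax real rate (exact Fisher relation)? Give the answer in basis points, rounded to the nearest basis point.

After-tax nominal return = 3.3% × (1 − 0.165) = 2.7555%.
1 + r = 1.027555 / 1.06270 = 0.966929
After-tax real rate = 0.966929 − 1 → -331 basis points.

-331 basis points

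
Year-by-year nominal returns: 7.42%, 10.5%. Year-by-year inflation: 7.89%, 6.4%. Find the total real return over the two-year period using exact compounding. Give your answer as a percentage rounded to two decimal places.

3.40%

Nominal growth factor = 1.0742 × 1.1050 = 1.186991
Price-level growth factor = 1.0789 × 1.0640 = 1.147950
Real growth factor = 1.186991 / 1.147950 = 1.034010
Total real return = 1.034010 − 1 → 3.40%.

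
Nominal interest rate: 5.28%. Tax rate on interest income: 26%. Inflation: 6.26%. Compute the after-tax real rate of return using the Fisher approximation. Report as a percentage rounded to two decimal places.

-2.35%

After-tax nominal return = 5.28% × (1 − 0.26) = 3.9072%.
r ≈ 3.9072% − 6.26% → -2.35%.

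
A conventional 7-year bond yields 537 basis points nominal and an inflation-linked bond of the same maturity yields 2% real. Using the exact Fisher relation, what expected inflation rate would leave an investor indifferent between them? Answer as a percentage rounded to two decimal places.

3.30%

(1 + π) = (1 + i)/(1 + r) = 1.05370 / 1.02000 = 1.033039
Break-even inflation = 1.033039 − 1 → 3.30%.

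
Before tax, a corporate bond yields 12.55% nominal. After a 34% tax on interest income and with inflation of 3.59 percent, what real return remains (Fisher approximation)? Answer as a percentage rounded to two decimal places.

After-tax nominal return = 12.55% × (1 − 0.34) = 8.2830%.
r ≈ 8.2830% − 3.59% → 4.69%.

4.69%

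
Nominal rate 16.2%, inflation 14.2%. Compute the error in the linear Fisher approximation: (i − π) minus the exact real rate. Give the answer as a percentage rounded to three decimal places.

0.249%

Approximate: r ≈ 16.200% − 14.200% = 2.0000%
Exact: (1 + 0.1620)/(1 + 0.1420) − 1 = 1.7513%
Error = 2.0000% − 1.7513% = 0.2487% → 0.249%.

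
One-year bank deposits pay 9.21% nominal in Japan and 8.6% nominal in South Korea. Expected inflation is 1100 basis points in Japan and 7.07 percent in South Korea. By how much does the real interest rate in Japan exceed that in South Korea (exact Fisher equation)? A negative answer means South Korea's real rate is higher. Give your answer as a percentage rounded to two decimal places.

-3.04%

Japan: (1 + 0.0921)/(1 + 0.1100) − 1 = -1.6126%
South Korea: (1 + 0.0860)/(1 + 0.0707) − 1 = 1.4290%
Differential = -1.6126% − 1.4290% = -3.0416% → -3.04%.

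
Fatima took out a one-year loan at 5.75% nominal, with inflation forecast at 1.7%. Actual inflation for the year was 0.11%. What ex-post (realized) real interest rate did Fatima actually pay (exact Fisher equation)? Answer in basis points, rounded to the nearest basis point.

563 basis points

Ex-post: (1 + 0.0575)/(1 + 0.0011) − 1 = 5.6338%
So the realized real rate is 563 basis points.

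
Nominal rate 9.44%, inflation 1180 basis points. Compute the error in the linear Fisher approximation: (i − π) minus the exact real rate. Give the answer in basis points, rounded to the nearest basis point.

-25 basis points

Approximate: r ≈ 9.440% − 11.800% = -2.3600%
Exact: (1 + 0.0944)/(1 + 0.1180) − 1 = -2.1109%
Error = -2.3600% − (-2.1109%) = -0.2491% → -25 basis points.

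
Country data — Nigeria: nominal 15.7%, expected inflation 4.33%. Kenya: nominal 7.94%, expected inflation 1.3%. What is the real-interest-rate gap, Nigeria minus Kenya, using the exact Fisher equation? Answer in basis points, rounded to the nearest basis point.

434 basis points

Nigeria: (1 + 0.1570)/(1 + 0.0433) − 1 = 10.8981%
Kenya: (1 + 0.0794)/(1 + 0.0130) − 1 = 6.5548%
Differential = 10.8981% − 6.5548% = 4.3433% → 434 basis points.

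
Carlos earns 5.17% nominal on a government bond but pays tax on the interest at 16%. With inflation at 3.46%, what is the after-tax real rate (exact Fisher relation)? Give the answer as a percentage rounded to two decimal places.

After-tax nominal return = 5.17% × (1 − 0.16) = 4.3428%.
1 + r = 1.043428 / 1.03460 = 1.008533
After-tax real rate = 1.008533 − 1 → 0.85%.

0.85%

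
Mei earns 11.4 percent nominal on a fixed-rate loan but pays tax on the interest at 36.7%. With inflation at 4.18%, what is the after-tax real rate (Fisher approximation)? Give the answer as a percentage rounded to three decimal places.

After-tax nominal return = 11.4% × (1 − 0.367) = 7.2162%.
r ≈ 7.2162% − 4.18% → 3.036%.

3.036%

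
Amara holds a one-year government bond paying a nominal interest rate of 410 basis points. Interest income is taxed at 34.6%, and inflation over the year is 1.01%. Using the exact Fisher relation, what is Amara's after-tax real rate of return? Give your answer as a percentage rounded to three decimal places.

After-tax nominal return = 4.1% × (1 − 0.346) = 2.6814%.
1 + r = 1.026814 / 1.01010 = 1.016547
After-tax real rate = 1.016547 − 1 → 1.655%.

1.655%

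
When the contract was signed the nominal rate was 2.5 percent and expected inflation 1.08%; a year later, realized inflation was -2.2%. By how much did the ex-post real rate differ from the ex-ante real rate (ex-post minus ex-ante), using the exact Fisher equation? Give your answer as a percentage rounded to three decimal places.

Ex-ante: (1 + 0.0250)/(1 + 0.0108) − 1 = 1.4048%
Ex-post: (1 + 0.0250)/(1 − 0.0220) − 1 = 4.8057%
Difference (ex-post − ex-ante) = 3.4009% → 3.401%.

3.401%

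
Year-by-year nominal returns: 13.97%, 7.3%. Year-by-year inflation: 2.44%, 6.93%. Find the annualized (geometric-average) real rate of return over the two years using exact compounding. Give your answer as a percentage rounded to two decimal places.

5.66%

Compound the nominal returns: 1.1397 × 1.0730 = 1.22289810.
Compound inflation: 1.0244 × 1.0693 = 1.09539092.
Deflate: 1.22289810 / 1.09539092 = 1.11640336.
Annualized real rate = 1.11640336^(1/2) − 1 = 5.6600% → 5.66%.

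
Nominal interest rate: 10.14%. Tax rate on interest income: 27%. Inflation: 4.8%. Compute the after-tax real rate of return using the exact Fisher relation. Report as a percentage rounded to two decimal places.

2.48%

After-tax nominal return = 10.14% × (1 − 0.27) = 7.4022%.
1 + r = 1.074022 / 1.04800 = 1.024830
After-tax real rate = 1.024830 − 1 → 2.48%.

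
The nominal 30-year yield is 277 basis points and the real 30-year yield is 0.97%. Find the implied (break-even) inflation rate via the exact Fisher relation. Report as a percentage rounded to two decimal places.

1.78%

(1 + π) = (1 + i)/(1 + r) = 1.02770 / 1.00970 = 1.017827
Break-even inflation = 1.017827 − 1 → 1.78%.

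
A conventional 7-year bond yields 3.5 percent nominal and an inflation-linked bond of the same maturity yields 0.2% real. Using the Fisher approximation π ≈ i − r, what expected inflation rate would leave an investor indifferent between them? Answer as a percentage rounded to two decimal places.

3.30%

π ≈ i − r = 3.5% − 0.2% → 3.30%.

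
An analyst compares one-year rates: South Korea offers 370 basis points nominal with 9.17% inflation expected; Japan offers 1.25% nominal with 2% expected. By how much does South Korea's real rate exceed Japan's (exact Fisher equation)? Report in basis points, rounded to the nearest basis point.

-428 basis points

South Korea: (1 + 0.0370)/(1 + 0.0917) − 1 = -5.0105%
Japan: (1 + 0.0125)/(1 + 0.0200) − 1 = -0.7353%
Differential = -5.0105% − (-0.7353%) = -4.2752% → -428 basis points.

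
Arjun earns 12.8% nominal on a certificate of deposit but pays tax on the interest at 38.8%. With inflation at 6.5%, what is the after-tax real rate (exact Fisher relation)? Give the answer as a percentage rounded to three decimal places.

After-tax nominal return = 12.8% × (1 − 0.388) = 7.8336%.
1 + r = 1.078336 / 1.06500 = 1.012522
After-tax real rate = 1.012522 − 1 → 1.252%.

1.252%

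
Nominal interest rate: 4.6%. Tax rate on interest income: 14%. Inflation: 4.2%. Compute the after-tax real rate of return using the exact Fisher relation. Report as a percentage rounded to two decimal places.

After-tax nominal return = 4.6% × (1 − 0.14) = 3.9560%.
1 + r = 1.03956 / 1.04200 = 0.997658
After-tax real rate = 0.997658 − 1 → -0.23%.

-0.23%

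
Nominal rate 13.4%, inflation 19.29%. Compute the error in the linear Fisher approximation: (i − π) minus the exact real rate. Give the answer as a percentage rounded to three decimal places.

Approximate: r ≈ 13.400% − 19.290% = -5.8900%
Exact: (1 + 0.1340)/(1 + 0.1929) − 1 = -4.93755%
Error = -5.8900% − (-4.93755%) = -0.95245% → -0.952%.

-0.952%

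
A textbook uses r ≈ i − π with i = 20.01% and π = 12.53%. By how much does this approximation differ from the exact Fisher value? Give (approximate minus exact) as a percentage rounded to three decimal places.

Approximate: r ≈ 20.010% − 12.530% = 7.4800%
Exact: (1 + 0.2001)/(1 + 0.1253) − 1 = 6.6471%
Error = 7.4800% − 6.6471% = 0.8329% → 0.833%.

0.833%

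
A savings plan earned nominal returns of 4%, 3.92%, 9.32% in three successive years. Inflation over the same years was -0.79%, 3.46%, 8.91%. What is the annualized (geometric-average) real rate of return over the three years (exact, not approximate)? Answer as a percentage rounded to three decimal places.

1.862%

Compound the nominal returns: 1.0400 × 1.0392 × 1.0932 = 1.18149558.
Compound inflation: 0.9921 × 1.0346 × 1.0891 = 1.11788128.
Deflate: 1.18149558 / 1.11788128 = 1.05690613.
Annualized real rate = 1.05690613^(1/3) − 1 = 1.8620% → 1.862%.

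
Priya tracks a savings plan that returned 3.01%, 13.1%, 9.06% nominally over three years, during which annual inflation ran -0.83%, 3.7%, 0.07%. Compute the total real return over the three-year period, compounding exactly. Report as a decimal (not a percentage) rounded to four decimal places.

0.2347

Compound the nominal returns: 1.0301 × 1.1310 × 1.0906 = 1.270596.
Compound inflation: 0.9917 × 1.0370 × 1.0007 = 1.029113.
Deflate: 1.270596 / 1.029113 = 1.234652.
Total real return = 1.234652 − 1 → 0.2347.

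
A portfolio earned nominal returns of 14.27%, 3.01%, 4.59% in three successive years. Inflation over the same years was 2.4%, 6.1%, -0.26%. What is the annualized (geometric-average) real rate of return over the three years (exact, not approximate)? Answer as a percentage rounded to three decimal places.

4.345%

Compound the nominal returns: 1.1427 × 1.0301 × 1.0459 = 1.23112394.
Compound inflation: 1.0240 × 1.0610 × 0.9974 = 1.08363919.
Deflate: 1.23112394 / 1.08363919 = 1.13610134.
Annualized real rate = 1.13610134^(1/3) − 1 = 4.3452% → 4.345%.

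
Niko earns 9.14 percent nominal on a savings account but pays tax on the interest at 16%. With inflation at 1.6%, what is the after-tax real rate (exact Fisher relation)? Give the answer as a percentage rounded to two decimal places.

5.98%

After-tax nominal return = 9.14% × (1 − 0.16) = 7.6776%.
1 + r = 1.076776 / 1.01600 = 1.059819
After-tax real rate = 1.059819 − 1 → 5.98%.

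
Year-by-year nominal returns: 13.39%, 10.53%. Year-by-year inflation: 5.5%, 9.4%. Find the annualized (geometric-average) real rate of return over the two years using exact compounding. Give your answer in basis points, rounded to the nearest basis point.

Nominal growth factor = 1.1339 × 1.1053 = 1.25329967
Price-level growth factor = 1.0550 × 1.0940 = 1.15417000
Real growth factor = 1.25329967 / 1.15417000 = 1.08588827
Annualized real rate = 1.08588827^(1/2) − 1 = 4.2060% → 421 basis points.

421 basis points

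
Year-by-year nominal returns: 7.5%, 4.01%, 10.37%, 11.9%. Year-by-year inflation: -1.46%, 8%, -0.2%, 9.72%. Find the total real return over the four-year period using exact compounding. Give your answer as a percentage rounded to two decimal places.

18.50%

Compound the nominal returns: 1.0750 × 1.0401 × 1.1037 × 1.1190 = 1.380908.
Compound inflation: 0.9854 × 1.0800 × 0.9980 × 1.0972 = 1.165340.
Deflate: 1.380908 / 1.165340 = 1.184983.
Total real return = 1.184983 − 1 → 18.50%.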